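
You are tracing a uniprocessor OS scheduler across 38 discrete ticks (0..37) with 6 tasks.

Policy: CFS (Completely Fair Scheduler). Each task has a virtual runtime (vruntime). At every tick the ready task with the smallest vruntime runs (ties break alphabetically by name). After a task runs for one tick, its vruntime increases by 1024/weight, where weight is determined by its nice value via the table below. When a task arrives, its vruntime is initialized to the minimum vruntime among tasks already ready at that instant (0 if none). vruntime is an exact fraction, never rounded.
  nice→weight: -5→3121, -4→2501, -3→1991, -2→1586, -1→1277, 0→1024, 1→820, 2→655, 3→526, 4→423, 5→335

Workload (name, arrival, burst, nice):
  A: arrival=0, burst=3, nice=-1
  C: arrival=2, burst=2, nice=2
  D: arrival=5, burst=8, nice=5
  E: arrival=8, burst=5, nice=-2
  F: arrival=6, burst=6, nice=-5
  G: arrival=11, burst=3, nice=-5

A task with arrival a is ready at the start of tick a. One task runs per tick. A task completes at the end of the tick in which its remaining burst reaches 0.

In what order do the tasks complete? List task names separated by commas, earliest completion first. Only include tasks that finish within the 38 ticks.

completion order = A, C, G, F, E, D

t=0: vr[A=0] → run A
t=1: vr[A=1024/1277] → run A
t=2: vr[A=2048/1277 C=2048/1277] → run A
t=3: vr[C=2048/1277] → run C
t=4: vr[C=2649088/836435] → run C
t=5: vr[D=0] → run D
t=6: vr[D=1024/335 F=1024/335] → run D
t=7: vr[D=2048/335 F=1024/335] → run F
t=8: vr[D=2048/335 E=3538944/1045535 F=3538944/1045535] → run E
t=9: vr[D=2048/335 E=3341696512/829109255 F=3538944/1045535] → run F
t=10: vr[D=2048/335 E=3341696512/829109255 F=3881984/1045535] → run F
t=11: vr[D=2048/335 E=3341696512/829109255 F=4225024/1045535 G=3341696512/829109255] → run E
t=12: vr[D=2048/335 E=3877010432/829109255 F=4225024/1045535 G=3341696512/829109255] → run G
t=13: vr[D=2048/335 E=3877010432/829109255 F=4225024/1045535 G=3613727232/829109255] → run F
t=14: vr[D=2048/335 E=3877010432/829109255 F=4568064/1045535 G=3613727232/829109255] → run G
t=15: vr[D=2048/335 E=3877010432/829109255 F=4568064/1045535 G=3885757952/829109255] → run F
t=16: vr[D=2048/335 E=3877010432/829109255 F=4911104/1045535 G=3885757952/829109255] → run E
t=17: vr[D=2048/335 E=4412324352/829109255 F=4911104/1045535 G=3885757952/829109255] → run G
t=18: vr[D=2048/335 E=4412324352/829109255 F=4911104/1045535] → run F
t=19: vr[D=2048/335 E=4412324352/829109255] → run E
t=20: vr[D=2048/335 E=4947638272/829109255] → run E
t=21: vr[D=2048/335] → run D
t=22: vr[D=3072/335] → run D
t=23: vr[D=4096/335] → run D
t=24: vr[D=1024/67] → run D
t=25: vr[D=6144/335] → run D
t=26: vr[D=7168/335] → run D
t=27: (idle)
t=28: (idle)
t=29: (idle)
t=30: (idle)
t=31: (idle)
t=32: (idle)
t=33: (idle)
t=34: (idle)
t=35: (idle)
t=36: (idle)
t=37: (idle)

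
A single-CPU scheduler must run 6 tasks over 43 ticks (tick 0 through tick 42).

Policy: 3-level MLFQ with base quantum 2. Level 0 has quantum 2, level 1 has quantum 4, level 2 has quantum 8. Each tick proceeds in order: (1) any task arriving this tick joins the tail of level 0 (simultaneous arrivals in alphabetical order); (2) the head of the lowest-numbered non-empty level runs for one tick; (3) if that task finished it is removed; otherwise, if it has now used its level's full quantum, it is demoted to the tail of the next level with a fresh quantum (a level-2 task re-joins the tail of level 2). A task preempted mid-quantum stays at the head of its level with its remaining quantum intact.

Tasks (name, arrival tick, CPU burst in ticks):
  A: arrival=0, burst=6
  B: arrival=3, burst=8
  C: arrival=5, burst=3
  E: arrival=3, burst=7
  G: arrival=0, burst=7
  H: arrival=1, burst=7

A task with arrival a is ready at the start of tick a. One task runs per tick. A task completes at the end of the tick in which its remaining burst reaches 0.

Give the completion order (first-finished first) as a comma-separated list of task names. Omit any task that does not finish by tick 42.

t=0: L0/L1/L2 = AG/-/- → run A
t=1: L0/L1/L2 = AGH/-/- → run A
t=2: L0/L1/L2 = GH/A/- → run G
t=3: L0/L1/L2 = GHBE/A/- → run G
t=4: L0/L1/L2 = HBE/AG/- → run H
t=5: L0/L1/L2 = HBEC/AG/- → run H
t=6: L0/L1/L2 = BEC/AGH/- → run B
t=7: L0/L1/L2 = BEC/AGH/- → run B
t=8: L0/L1/L2 = EC/AGHB/- → run E
t=9: L0/L1/L2 = EC/AGHB/- → run E
t=10: L0/L1/L2 = C/AGHBE/- → run C
t=11: L0/L1/L2 = C/AGHBE/- → run C
t=12: L0/L1/L2 = -/AGHBEC/- → run A
t=13: L0/L1/L2 = -/AGHBEC/- → run A
t=14: L0/L1/L2 = -/AGHBEC/- → run A
t=15: L0/L1/L2 = -/AGHBEC/- → run A
t=16: L0/L1/L2 = -/GHBEC/- → run G
t=17: L0/L1/L2 = -/GHBEC/- → run G
t=18: L0/L1/L2 = -/GHBEC/- → run G
t=19: L0/L1/L2 = -/GHBEC/- → run G
t=20: L0/L1/L2 = -/HBEC/G → run H
t=21: L0/L1/L2 = -/HBEC/G → run H
t=22: L0/L1/L2 = -/HBEC/G → run H
t=23: L0/L1/L2 = -/HBEC/G → run H
t=24: L0/L1/L2 = -/BEC/GH → run B
t=25: L0/L1/L2 = -/BEC/GH → run B
t=26: L0/L1/L2 = -/BEC/GH → run B
t=27: L0/L1/L2 = -/BEC/GH → run B
t=28: L0/L1/L2 = -/EC/GHB → run E
t=29: L0/L1/L2 = -/EC/GHB → run E
t=30: L0/L1/L2 = -/EC/GHB → run E
t=31: L0/L1/L2 = -/EC/GHB → run E
t=32: L0/L1/L2 = -/C/GHBE → run C
t=33: L0/L1/L2 = -/-/GHBE → run G
t=34: L0/L1/L2 = -/-/HBE → run H
t=35: L0/L1/L2 = -/-/BE → run B
t=36: L0/L1/L2 = -/-/BE → run B
t=37: L0/L1/L2 = -/-/E → run E
t=38: (idle)
t=39: (idle)
t=40: (idle)
t=41: (idle)
t=42: (idle)

completion order = A, C, G, H, B, E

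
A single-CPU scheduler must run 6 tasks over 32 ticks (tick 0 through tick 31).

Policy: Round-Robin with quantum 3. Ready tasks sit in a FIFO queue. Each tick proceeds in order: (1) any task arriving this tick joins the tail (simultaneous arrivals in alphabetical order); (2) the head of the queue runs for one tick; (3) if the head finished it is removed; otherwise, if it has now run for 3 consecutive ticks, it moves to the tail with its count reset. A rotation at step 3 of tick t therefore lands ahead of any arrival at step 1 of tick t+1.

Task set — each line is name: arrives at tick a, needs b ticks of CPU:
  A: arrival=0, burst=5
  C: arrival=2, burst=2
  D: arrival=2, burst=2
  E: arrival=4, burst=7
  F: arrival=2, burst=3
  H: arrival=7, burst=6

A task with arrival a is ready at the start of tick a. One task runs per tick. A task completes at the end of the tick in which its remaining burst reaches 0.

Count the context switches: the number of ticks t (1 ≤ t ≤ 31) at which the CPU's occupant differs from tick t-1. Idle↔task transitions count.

context switches = 10

t=0: queue=[A] q_used=0 → run A
t=1: queue=[A] q_used=1 → run A
t=2: queue=[A,C,D,F] q_used=2 → run A
t=3: queue=[C,D,F,A] q_used=0 → run C
t=4: queue=[C,D,F,A,E] q_used=1 → run C
t=5: queue=[D,F,A,E] q_used=0 → run D
t=6: queue=[D,F,A,E] q_used=1 → run D
t=7: queue=[F,A,E,H] q_used=0 → run F
t=8: queue=[F,A,E,H] q_used=1 → run F
t=9: queue=[F,A,E,H] q_used=2 → run F
t=10: queue=[A,E,H] q_used=0 → run A
t=11: queue=[A,E,H] q_used=1 → run A
t=12: queue=[E,H] q_used=0 → run E
t=13: queue=[E,H] q_used=1 → run E
t=14: queue=[E,H] q_used=2 → run E
t=15: queue=[H,E] q_used=0 → run H
t=16: queue=[H,E] q_used=1 → run H
t=17: queue=[H,E] q_used=2 → run H
t=18: queue=[E,H] q_used=0 → run E
t=19: queue=[E,H] q_used=1 → run E
t=20: queue=[E,H] q_used=2 → run E
t=21: queue=[H,E] q_used=0 → run H
t=22: queue=[H,E] q_used=1 → run H
t=23: queue=[H,E] q_used=2 → run H
t=24: queue=[E] q_used=0 → run E
t=25: (idle)
t=26: (idle)
t=27: (idle)
t=28: (idle)
t=29: (idle)
t=30: (idle)
t=31: (idle)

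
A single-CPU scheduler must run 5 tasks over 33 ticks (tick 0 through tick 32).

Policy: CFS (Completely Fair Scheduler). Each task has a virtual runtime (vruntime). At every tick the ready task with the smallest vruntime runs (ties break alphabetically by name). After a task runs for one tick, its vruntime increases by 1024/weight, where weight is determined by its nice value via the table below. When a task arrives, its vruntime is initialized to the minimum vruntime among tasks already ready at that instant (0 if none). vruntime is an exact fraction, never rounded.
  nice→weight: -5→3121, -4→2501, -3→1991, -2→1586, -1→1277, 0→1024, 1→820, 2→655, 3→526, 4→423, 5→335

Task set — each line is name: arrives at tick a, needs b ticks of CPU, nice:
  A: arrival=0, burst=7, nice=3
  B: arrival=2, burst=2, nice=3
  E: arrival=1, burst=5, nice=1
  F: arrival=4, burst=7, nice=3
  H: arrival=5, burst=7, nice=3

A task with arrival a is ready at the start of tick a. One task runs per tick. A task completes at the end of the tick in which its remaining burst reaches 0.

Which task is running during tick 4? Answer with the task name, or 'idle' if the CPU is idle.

running at tick 4 = E

t=0: vr[A=0] → run A
t=1: vr[A=512/263 E=512/263] → run A
t=2: vr[A=1024/263 B=512/263 E=512/263] → run B
t=3: vr[A=1024/263 B=1024/263 E=512/263] → run E
t=4: vr[A=1024/263 B=1024/263 E=172288/53915 F=172288/53915] → run E
t=5: vr[A=1024/263 B=1024/263 E=239616/53915 F=172288/53915 H=172288/53915] → run F
t=6: vr[A=1024/263 B=1024/263 E=239616/53915 F=277248/53915 H=172288/53915] → run H
t=7: vr[A=1024/263 B=1024/263 E=239616/53915 F=277248/53915 H=277248/53915] → run A
t=8: vr[A=1536/263 B=1024/263 E=239616/53915 F=277248/53915 H=277248/53915] → run B
t=9: vr[A=1536/263 E=239616/53915 F=277248/53915 H=277248/53915] → run E
t=10: vr[A=1536/263 E=306944/53915 F=277248/53915 H=277248/53915] → run F
t=11: vr[A=1536/263 E=306944/53915 F=382208/53915 H=277248/53915] → run H
t=12: vr[A=1536/263 E=306944/53915 F=382208/53915 H=382208/53915] → run E
t=13: vr[A=1536/263 E=374272/53915 F=382208/53915 H=382208/53915] → run A
t=14: vr[A=2048/263 E=374272/53915 F=382208/53915 H=382208/53915] → run E
t=15: vr[A=2048/263 F=382208/53915 H=382208/53915] → run F
t=16: vr[A=2048/263 F=487168/53915 H=382208/53915] → run H
t=17: vr[A=2048/263 F=487168/53915 H=487168/53915] → run A
t=18: vr[A=2560/263 F=487168/53915 H=487168/53915] → run F
t=19: vr[A=2560/263 F=592128/53915 H=487168/53915] → run H
t=20: vr[A=2560/263 F=592128/53915 H=592128/53915] → run A
t=21: vr[A=3072/263 F=592128/53915 H=592128/53915] → run F
t=22: vr[A=3072/263 F=697088/53915 H=592128/53915] → run H
t=23: vr[A=3072/263 F=697088/53915 H=697088/53915] → run A
t=24: vr[F=697088/53915 H=697088/53915] → run F
t=25: vr[F=802048/53915 H=697088/53915] → run H
t=26: vr[F=802048/53915 H=802048/53915] → run F
t=27: vr[H=802048/53915] → run H
t=28: (idle)
t=29: (idle)
t=30: (idle)
t=31: (idle)
t=32: (idle)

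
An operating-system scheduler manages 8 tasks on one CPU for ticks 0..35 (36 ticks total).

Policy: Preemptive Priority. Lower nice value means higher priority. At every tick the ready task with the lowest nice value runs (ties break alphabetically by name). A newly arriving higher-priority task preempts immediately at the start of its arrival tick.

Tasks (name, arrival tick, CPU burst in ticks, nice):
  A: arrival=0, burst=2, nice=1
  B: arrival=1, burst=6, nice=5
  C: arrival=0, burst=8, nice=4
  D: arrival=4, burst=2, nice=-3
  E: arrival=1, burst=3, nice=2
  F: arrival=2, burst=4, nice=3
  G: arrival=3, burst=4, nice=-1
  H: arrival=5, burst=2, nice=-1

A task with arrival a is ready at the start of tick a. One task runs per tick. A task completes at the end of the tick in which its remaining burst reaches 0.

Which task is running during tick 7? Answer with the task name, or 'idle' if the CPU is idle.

running at tick 7 = G

t=0: ready={A,C} → run A
t=1: ready={A,B,C,E} → run A
t=2: ready={B,C,E,F} → run E
t=3: ready={B,C,E,F,G} → run G
t=4: ready={B,C,D,E,F,G} → run D
t=5: ready={B,C,D,E,F,G,H} → run D
t=6: ready={B,C,E,F,G,H} → run G
t=7: ready={B,C,E,F,G,H} → run G
t=8: ready={B,C,E,F,G,H} → run G
t=9: ready={B,C,E,F,H} → run H
t=10: ready={B,C,E,F,H} → run H
t=11: ready={B,C,E,F} → run E
t=12: ready={B,C,E,F} → run E
t=13: ready={B,C,F} → run F
t=14: ready={B,C,F} → run F
t=15: ready={B,C,F} → run F
t=16: ready={B,C,F} → run F
t=17: ready={B,C} → run C
t=18: ready={B,C} → run C
t=19: ready={B,C} → run C
t=20: ready={B,C} → run C
t=21: ready={B,C} → run C
t=22: ready={B,C} → run C
t=23: ready={B,C} → run C
t=24: ready={B,C} → run C
t=25: ready={B} → run B
t=26: ready={B} → run B
t=27: ready={B} → run B
t=28: ready={B} → run B
t=29: ready={B} → run B
t=30: ready={B} → run B
t=31: (idle)
t=32: (idle)
t=33: (idle)
t=34: (idle)
t=35: (idle)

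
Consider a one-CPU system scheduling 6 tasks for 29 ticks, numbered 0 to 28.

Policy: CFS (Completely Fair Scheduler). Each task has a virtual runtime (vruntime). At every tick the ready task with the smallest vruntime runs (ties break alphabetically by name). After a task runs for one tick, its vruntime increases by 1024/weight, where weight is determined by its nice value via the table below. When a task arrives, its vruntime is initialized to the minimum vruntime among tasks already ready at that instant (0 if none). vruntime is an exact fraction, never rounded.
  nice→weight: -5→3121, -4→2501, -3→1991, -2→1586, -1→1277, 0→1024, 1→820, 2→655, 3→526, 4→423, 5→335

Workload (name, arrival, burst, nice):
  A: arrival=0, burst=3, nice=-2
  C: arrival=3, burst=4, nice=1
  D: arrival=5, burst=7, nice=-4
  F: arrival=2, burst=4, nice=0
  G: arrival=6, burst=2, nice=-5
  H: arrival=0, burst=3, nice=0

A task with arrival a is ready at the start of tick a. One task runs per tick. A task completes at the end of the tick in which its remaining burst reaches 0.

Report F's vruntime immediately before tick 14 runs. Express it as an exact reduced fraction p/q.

t=0: vr[A=0 H=0] → run A
t=1: vr[A=512/793 H=0] → run H
t=2: vr[A=512/793 F=512/793 H=1] → run A
t=3: vr[A=1024/793 C=512/793 F=512/793 H=1] → run C
t=4: vr[A=1024/793 C=307968/162565 F=512/793 H=1] → run F
t=5: vr[A=1024/793 C=307968/162565 D=1 F=1305/793 H=1] → run D
t=6: vr[A=1024/793 C=307968/162565 D=3525/2501 F=1305/793 G=1 H=1] → run G
t=7: vr[A=1024/793 C=307968/162565 D=3525/2501 F=1305/793 G=4145/3121 H=1] → run H
t=8: vr[A=1024/793 C=307968/162565 D=3525/2501 F=1305/793 G=4145/3121 H=2] → run A
t=9: vr[C=307968/162565 D=3525/2501 F=1305/793 G=4145/3121 H=2] → run G
t=10: vr[C=307968/162565 D=3525/2501 F=1305/793 H=2] → run D
t=11: vr[C=307968/162565 D=4549/2501 F=1305/793 H=2] → run F
t=12: vr[C=307968/162565 D=4549/2501 F=2098/793 H=2] → run D
t=13: vr[C=307968/162565 D=5573/2501 F=2098/793 H=2] → run C
t=14: vr[C=510976/162565 D=5573/2501 F=2098/793 H=2] → run H
t=15: vr[C=510976/162565 D=5573/2501 F=2098/793] → run D
t=16: vr[C=510976/162565 D=6597/2501 F=2098/793] → run D
t=17: vr[C=510976/162565 D=7621/2501 F=2098/793] → run F
t=18: vr[C=510976/162565 D=7621/2501 F=2891/793] → run D
t=19: vr[C=510976/162565 D=8645/2501 F=2891/793] → run C
t=20: vr[C=713984/162565 D=8645/2501 F=2891/793] → run D
t=21: vr[C=713984/162565 F=2891/793] → run F
t=22: vr[C=713984/162565] → run C
t=23: (idle)
t=24: (idle)
t=25: (idle)
t=26: (idle)
t=27: (idle)
t=28: (idle)

vruntime(F, start of tick 14) = 2098/793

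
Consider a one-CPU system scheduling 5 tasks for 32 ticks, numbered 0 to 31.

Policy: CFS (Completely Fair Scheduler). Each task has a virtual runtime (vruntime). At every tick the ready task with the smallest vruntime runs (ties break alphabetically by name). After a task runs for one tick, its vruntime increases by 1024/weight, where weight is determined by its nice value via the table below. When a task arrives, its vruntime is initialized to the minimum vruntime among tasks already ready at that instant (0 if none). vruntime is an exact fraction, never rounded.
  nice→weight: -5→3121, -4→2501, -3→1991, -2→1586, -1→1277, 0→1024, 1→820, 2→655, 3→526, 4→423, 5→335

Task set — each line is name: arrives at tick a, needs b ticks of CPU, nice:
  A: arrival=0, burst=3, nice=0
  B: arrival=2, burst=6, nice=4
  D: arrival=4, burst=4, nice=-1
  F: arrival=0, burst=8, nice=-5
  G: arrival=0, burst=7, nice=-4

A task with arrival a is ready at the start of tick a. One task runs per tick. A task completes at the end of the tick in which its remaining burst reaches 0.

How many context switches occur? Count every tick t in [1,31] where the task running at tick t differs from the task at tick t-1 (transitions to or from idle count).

t=0: vr[A=0 F=0 G=0] → run A
t=1: vr[A=1 F=0 G=0] → run F
t=2: vr[A=1 B=0 F=1024/3121 G=0] → run B
t=3: vr[A=1 B=1024/423 F=1024/3121 G=0] → run G
t=4: vr[A=1 B=1024/423 D=1024/3121 F=1024/3121 G=1024/2501] → run D
t=5: vr[A=1 B=1024/423 D=4503552/3985517 F=1024/3121 G=1024/2501] → run F
t=6: vr[A=1 B=1024/423 D=4503552/3985517 F=2048/3121 G=1024/2501] → run G
t=7: vr[A=1 B=1024/423 D=4503552/3985517 F=2048/3121 G=2048/2501] → run F
t=8: vr[A=1 B=1024/423 D=4503552/3985517 F=3072/3121 G=2048/2501] → run G
t=9: vr[A=1 B=1024/423 D=4503552/3985517 F=3072/3121 G=3072/2501] → run F
t=10: vr[A=1 B=1024/423 D=4503552/3985517 F=4096/3121 G=3072/2501] → run A
t=11: vr[A=2 B=1024/423 D=4503552/3985517 F=4096/3121 G=3072/2501] → run D
t=12: vr[A=2 B=1024/423 D=7699456/3985517 F=4096/3121 G=3072/2501] → run G
t=13: vr[A=2 B=1024/423 D=7699456/3985517 F=4096/3121 G=4096/2501] → run F
t=14: vr[A=2 B=1024/423 D=7699456/3985517 F=5120/3121 G=4096/2501] → run G
t=15: vr[A=2 B=1024/423 D=7699456/3985517 F=5120/3121 G=5120/2501] → run F
t=16: vr[A=2 B=1024/423 D=7699456/3985517 F=6144/3121 G=5120/2501] → run D
t=17: vr[A=2 B=1024/423 D=10895360/3985517 F=6144/3121 G=5120/2501] → run F
t=18: vr[A=2 B=1024/423 D=10895360/3985517 F=7168/3121 G=5120/2501] → run A
t=19: vr[B=1024/423 D=10895360/3985517 F=7168/3121 G=5120/2501] → run G
t=20: vr[B=1024/423 D=10895360/3985517 F=7168/3121 G=6144/2501] → run F
t=21: vr[B=1024/423 D=10895360/3985517 G=6144/2501] → run B
t=22: vr[B=2048/423 D=10895360/3985517 G=6144/2501] → run G
t=23: vr[B=2048/423 D=10895360/3985517] → run D
t=24: vr[B=2048/423] → run B
t=25: vr[B=1024/141] → run B
t=26: vr[B=4096/423] → run B
t=27: vr[B=5120/423] → run B
t=28: (idle)
t=29: (idle)
t=30: (idle)
t=31: (idle)

context switches = 25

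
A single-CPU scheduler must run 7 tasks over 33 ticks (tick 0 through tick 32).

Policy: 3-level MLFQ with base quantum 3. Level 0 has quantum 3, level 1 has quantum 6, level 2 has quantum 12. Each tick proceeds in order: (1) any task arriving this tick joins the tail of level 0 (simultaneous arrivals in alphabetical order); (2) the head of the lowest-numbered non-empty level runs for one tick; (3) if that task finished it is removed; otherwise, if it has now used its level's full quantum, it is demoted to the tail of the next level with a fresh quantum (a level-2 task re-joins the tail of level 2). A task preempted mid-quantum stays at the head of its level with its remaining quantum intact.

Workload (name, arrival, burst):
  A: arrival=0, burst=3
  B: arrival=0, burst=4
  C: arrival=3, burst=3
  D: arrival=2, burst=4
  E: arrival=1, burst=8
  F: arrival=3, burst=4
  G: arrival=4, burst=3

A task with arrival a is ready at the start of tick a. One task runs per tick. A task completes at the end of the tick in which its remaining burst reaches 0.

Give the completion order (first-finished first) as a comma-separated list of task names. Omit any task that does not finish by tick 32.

completion order = A, C, G, B, E, D, F

t=0: L0/L1/L2 = AB/-/- → run A
t=1: L0/L1/L2 = ABE/-/- → run A
t=2: L0/L1/L2 = ABED/-/- → run A
t=3: L0/L1/L2 = BEDCF/-/- → run B
t=4: L0/L1/L2 = BEDCFG/-/- → run B
t=5: L0/L1/L2 = BEDCFG/-/- → run B
t=6: L0/L1/L2 = EDCFG/B/- → run E
t=7: L0/L1/L2 = EDCFG/B/- → run E
t=8: L0/L1/L2 = EDCFG/B/- → run E
t=9: L0/L1/L2 = DCFG/BE/- → run D
t=10: L0/L1/L2 = DCFG/BE/- → run D
t=11: L0/L1/L2 = DCFG/BE/- → run D
t=12: L0/L1/L2 = CFG/BED/- → run C
t=13: L0/L1/L2 = CFG/BED/- → run C
t=14: L0/L1/L2 = CFG/BED/- → run C
t=15: L0/L1/L2 = FG/BED/- → run F
t=16: L0/L1/L2 = FG/BED/- → run F
t=17: L0/L1/L2 = FG/BED/- → run F
t=18: L0/L1/L2 = G/BEDF/- → run G
t=19: L0/L1/L2 = G/BEDF/- → run G
t=20: L0/L1/L2 = G/BEDF/- → run G
t=21: L0/L1/L2 = -/BEDF/- → run B
t=22: L0/L1/L2 = -/EDF/- → run E
t=23: L0/L1/L2 = -/EDF/- → run E
t=24: L0/L1/L2 = -/EDF/- → run E
t=25: L0/L1/L2 = -/EDF/- → run E
t=26: L0/L1/L2 = -/EDF/- → run E
t=27: L0/L1/L2 = -/DF/- → run D
t=28: L0/L1/L2 = -/F/- → run F
t=29: (idle)
t=30: (idle)
t=31: (idle)
t=32: (idle)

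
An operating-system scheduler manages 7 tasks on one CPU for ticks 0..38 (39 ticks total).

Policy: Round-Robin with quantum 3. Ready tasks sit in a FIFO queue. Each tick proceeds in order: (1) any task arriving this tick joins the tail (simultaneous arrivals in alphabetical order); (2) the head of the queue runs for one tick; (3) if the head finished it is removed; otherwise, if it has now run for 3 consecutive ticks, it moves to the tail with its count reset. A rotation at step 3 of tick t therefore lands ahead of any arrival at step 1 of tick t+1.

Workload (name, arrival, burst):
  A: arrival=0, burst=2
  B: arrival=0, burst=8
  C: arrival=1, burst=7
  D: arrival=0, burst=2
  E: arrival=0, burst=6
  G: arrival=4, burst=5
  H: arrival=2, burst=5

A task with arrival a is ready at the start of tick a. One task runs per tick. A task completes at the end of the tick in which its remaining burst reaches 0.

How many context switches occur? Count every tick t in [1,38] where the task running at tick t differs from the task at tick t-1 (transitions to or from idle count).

t=0: queue=[A,B,D,E] q_used=0 → run A
t=1: queue=[A,B,D,E,C] q_used=1 → run A
t=2: queue=[B,D,E,C,H] q_used=0 → run B
t=3: queue=[B,D,E,C,H] q_used=1 → run B
t=4: queue=[B,D,E,C,H,G] q_used=2 → run B
t=5: queue=[D,E,C,H,G,B] q_used=0 → run D
t=6: queue=[D,E,C,H,G,B] q_used=1 → run D
t=7: queue=[E,C,H,G,B] q_used=0 → run E
t=8: queue=[E,C,H,G,B] q_used=1 → run E
t=9: queue=[E,C,H,G,B] q_used=2 → run E
t=10: queue=[C,H,G,B,E] q_used=0 → run C
t=11: queue=[C,H,G,B,E] q_used=1 → run C
t=12: queue=[C,H,G,B,E] q_used=2 → run C
t=13: queue=[H,G,B,E,C] q_used=0 → run H
t=14: queue=[H,G,B,E,C] q_used=1 → run H
t=15: queue=[H,G,B,E,C] q_used=2 → run H
t=16: queue=[G,B,E,C,H] q_used=0 → run G
t=17: queue=[G,B,E,C,H] q_used=1 → run G
t=18: queue=[G,B,E,C,H] q_used=2 → run G
t=19: queue=[B,E,C,H,G] q_used=0 → run B
t=20: queue=[B,E,C,H,G] q_used=1 → run B
t=21: queue=[B,E,C,H,G] q_used=2 → run B
t=22: queue=[E,C,H,G,B] q_used=0 → run E
t=23: queue=[E,C,H,G,B] q_used=1 → run E
t=24: queue=[E,C,H,G,B] q_used=2 → run E
t=25: queue=[C,H,G,B] q_used=0 → run C
t=26: queue=[C,H,G,B] q_used=1 → run C
t=27: queue=[C,H,G,B] q_used=2 → run C
t=28: queue=[H,G,B,C] q_used=0 → run H
t=29: queue=[H,G,B,C] q_used=1 → run H
t=30: queue=[G,B,C] q_used=0 → run G
t=31: queue=[G,B,C] q_used=1 → run G
t=32: queue=[B,C] q_used=0 → run B
t=33: queue=[B,C] q_used=1 → run B
t=34: queue=[C] q_used=0 → run C
t=35: (idle)
t=36: (idle)
t=37: (idle)
t=38: (idle)

context switches = 14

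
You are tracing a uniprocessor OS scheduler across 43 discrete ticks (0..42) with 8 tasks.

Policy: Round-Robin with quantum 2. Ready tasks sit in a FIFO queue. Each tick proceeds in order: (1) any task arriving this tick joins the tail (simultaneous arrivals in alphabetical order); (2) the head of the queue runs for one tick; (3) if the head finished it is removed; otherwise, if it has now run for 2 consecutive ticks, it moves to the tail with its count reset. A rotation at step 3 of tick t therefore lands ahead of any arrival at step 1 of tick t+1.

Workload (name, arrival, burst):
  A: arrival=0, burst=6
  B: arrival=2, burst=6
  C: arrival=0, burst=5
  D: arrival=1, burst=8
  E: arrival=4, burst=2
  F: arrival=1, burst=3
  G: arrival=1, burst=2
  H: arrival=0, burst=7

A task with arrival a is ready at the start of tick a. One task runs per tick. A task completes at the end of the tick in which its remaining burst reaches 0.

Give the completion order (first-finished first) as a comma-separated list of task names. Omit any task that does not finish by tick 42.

completion order = G, E, F, A, C, B, H, D

t=0: queue=[A,C,H] q_used=0 → run A
t=1: queue=[A,C,H,D,F,G] q_used=1 → run A
t=2: queue=[C,H,D,F,G,A,B] q_used=0 → run C
t=3: queue=[C,H,D,F,G,A,B] q_used=1 → run C
t=4: queue=[H,D,F,G,A,B,C,E] q_used=0 → run H
t=5: queue=[H,D,F,G,A,B,C,E] q_used=1 → run H
t=6: queue=[D,F,G,A,B,C,E,H] q_used=0 → run D
t=7: queue=[D,F,G,A,B,C,E,H] q_used=1 → run D
t=8: queue=[F,G,A,B,C,E,H,D] q_used=0 → run F
t=9: queue=[F,G,A,B,C,E,H,D] q_used=1 → run F
t=10: queue=[G,A,B,C,E,H,D,F] q_used=0 → run G
t=11: queue=[G,A,B,C,E,H,D,F] q_used=1 → run G
t=12: queue=[A,B,C,E,H,D,F] q_used=0 → run A
t=13: queue=[A,B,C,E,H,D,F] q_used=1 → run A
t=14: queue=[B,C,E,H,D,F,A] q_used=0 → run B
t=15: queue=[B,C,E,H,D,F,A] q_used=1 → run B
t=16: queue=[C,E,H,D,F,A,B] q_used=0 → run C
t=17: queue=[C,E,H,D,F,A,B] q_used=1 → run C
t=18: queue=[E,H,D,F,A,B,C] q_used=0 → run E
t=19: queue=[E,H,D,F,A,B,C] q_used=1 → run E
t=20: queue=[H,D,F,A,B,C] q_used=0 → run H
t=21: queue=[H,D,F,A,B,C] q_used=1 → run H
t=22: queue=[D,F,A,B,C,H] q_used=0 → run D
t=23: queue=[D,F,A,B,C,H] q_used=1 → run D
t=24: queue=[F,A,B,C,H,D] q_used=0 → run F
t=25: queue=[A,B,C,H,D] q_used=0 → run A
t=26: queue=[A,B,C,H,D] q_used=1 → run A
t=27: queue=[B,C,H,D] q_used=0 → run B
t=28: queue=[B,C,H,D] q_used=1 → run B
t=29: queue=[C,H,D,B] q_used=0 → run C
t=30: queue=[H,D,B] q_used=0 → run H
t=31: queue=[H,D,B] q_used=1 → run H
t=32: queue=[D,B,H] q_used=0 → run D
t=33: queue=[D,B,H] q_used=1 → run D
t=34: queue=[B,H,D] q_used=0 → run B
t=35: queue=[B,H,D] q_used=1 → run B
t=36: queue=[H,D] q_used=0 → run H
t=37: queue=[D] q_used=0 → run D
t=38: queue=[D] q_used=1 → run D
t=39: (idle)
t=40: (idle)
t=41: (idle)
t=42: (idle)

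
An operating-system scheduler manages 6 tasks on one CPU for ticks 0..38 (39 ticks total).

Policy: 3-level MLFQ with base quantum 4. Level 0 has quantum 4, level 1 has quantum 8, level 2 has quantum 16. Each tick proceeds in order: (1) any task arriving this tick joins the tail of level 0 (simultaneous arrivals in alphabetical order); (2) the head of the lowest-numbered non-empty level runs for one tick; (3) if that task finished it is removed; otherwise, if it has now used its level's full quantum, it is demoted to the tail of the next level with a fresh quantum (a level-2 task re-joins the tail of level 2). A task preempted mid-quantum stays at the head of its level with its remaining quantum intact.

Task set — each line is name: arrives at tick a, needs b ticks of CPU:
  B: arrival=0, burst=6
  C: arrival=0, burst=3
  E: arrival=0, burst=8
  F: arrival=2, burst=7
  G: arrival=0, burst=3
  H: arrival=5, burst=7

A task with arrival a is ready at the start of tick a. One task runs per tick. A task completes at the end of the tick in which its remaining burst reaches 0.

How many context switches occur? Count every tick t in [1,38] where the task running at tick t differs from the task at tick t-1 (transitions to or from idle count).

context switches = 10

t=0: L0/L1/L2 = BCEG/-/- → run B
t=1: L0/L1/L2 = BCEG/-/- → run B
t=2: L0/L1/L2 = BCEGF/-/- → run B
t=3: L0/L1/L2 = BCEGF/-/- → run B
t=4: L0/L1/L2 = CEGF/B/- → run C
t=5: L0/L1/L2 = CEGFH/B/- → run C
t=6: L0/L1/L2 = CEGFH/B/- → run C
t=7: L0/L1/L2 = EGFH/B/- → run E
t=8: L0/L1/L2 = EGFH/B/- → run E
t=9: L0/L1/L2 = EGFH/B/- → run E
t=10: L0/L1/L2 = EGFH/B/- → run E
t=11: L0/L1/L2 = GFH/BE/- → run G
t=12: L0/L1/L2 = GFH/BE/- → run G
t=13: L0/L1/L2 = GFH/BE/- → run G
t=14: L0/L1/L2 = FH/BE/- → run F
t=15: L0/L1/L2 = FH/BE/- → run F
t=16: L0/L1/L2 = FH/BE/- → run F
t=17: L0/L1/L2 = FH/BE/- → run F
t=18: L0/L1/L2 = H/BEF/- → run H
t=19: L0/L1/L2 = H/BEF/- → run H
t=20: L0/L1/L2 = H/BEF/- → run H
t=21: L0/L1/L2 = H/BEF/- → run H
t=22: L0/L1/L2 = -/BEFH/- → run B
t=23: L0/L1/L2 = -/BEFH/- → run B
t=24: L0/L1/L2 = -/EFH/- → run E
t=25: L0/L1/L2 = -/EFH/- → run E
t=26: L0/L1/L2 = -/EFH/- → run E
t=27: L0/L1/L2 = -/EFH/- → run E
t=28: L0/L1/L2 = -/FH/- → run F
t=29: L0/L1/L2 = -/FH/- → run F
t=30: L0/L1/L2 = -/FH/- → run F
t=31: L0/L1/L2 = -/H/- → run H
t=32: L0/L1/L2 = -/H/- → run H
t=33: L0/L1/L2 = -/H/- → run H
t=34: (idle)
t=35: (idle)
t=36: (idle)
t=37: (idle)
t=38: (idle)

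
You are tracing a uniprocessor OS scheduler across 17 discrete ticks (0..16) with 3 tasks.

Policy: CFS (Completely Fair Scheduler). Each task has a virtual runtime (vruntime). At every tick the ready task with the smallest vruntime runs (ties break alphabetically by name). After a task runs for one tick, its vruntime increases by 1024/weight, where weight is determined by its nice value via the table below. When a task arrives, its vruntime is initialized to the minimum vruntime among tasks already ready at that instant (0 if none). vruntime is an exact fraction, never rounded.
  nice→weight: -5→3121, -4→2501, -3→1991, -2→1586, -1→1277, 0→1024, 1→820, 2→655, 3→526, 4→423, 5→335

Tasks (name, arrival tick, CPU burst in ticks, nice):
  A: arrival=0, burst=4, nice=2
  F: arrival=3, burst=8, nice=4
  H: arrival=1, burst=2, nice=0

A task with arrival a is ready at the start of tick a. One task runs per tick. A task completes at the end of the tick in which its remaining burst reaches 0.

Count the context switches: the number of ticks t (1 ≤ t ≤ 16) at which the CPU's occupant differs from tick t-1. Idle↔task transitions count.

t=0: vr[A=0] → run A
t=1: vr[A=1024/655 H=1024/655] → run A
t=2: vr[A=2048/655 H=1024/655] → run H
t=3: vr[A=2048/655 F=1679/655 H=1679/655] → run F
t=4: vr[A=2048/655 F=1380937/277065 H=1679/655] → run H
t=5: vr[A=2048/655 F=1380937/277065] → run A
t=6: vr[A=3072/655 F=1380937/277065] → run A
t=7: vr[F=1380937/277065] → run F
t=8: vr[F=2051657/277065] → run F
t=9: vr[F=907459/92355] → run F
t=10: vr[F=3393097/277065] → run F
t=11: vr[F=4063817/277065] → run F
t=12: vr[F=1578179/92355] → run F
t=13: vr[F=5405257/277065] → run F
t=14: (idle)
t=15: (idle)
t=16: (idle)

context switches = 6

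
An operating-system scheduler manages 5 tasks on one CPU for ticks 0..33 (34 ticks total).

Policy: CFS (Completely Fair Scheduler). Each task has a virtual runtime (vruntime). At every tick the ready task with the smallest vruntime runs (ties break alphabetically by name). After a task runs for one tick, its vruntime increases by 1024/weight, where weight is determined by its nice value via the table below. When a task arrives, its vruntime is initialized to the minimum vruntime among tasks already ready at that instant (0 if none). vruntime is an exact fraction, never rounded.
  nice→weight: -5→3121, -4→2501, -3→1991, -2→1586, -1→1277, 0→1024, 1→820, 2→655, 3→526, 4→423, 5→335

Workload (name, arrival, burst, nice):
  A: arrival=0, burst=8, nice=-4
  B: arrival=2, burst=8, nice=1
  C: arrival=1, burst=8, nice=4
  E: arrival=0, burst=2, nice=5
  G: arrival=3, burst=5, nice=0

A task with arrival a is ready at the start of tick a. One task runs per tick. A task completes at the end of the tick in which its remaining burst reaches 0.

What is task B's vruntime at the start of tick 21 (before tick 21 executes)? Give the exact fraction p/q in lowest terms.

t=0: vr[A=0 E=0] → run A
t=1: vr[A=1024/2501 C=0 E=0] → run C
t=2: vr[A=1024/2501 B=0 C=1024/423 E=0] → run B
t=3: vr[A=1024/2501 B=256/205 C=1024/423 E=0 G=0] → run E
t=4: vr[A=1024/2501 B=256/205 C=1024/423 E=1024/335 G=0] → run G
t=5: vr[A=1024/2501 B=256/205 C=1024/423 E=1024/335 G=1] → run A
t=6: vr[A=2048/2501 B=256/205 C=1024/423 E=1024/335 G=1] → run A
t=7: vr[A=3072/2501 B=256/205 C=1024/423 E=1024/335 G=1] → run G
t=8: vr[A=3072/2501 B=256/205 C=1024/423 E=1024/335 G=2] → run A
t=9: vr[A=4096/2501 B=256/205 C=1024/423 E=1024/335 G=2] → run B
t=10: vr[A=4096/2501 B=512/205 C=1024/423 E=1024/335 G=2] → run A
t=11: vr[A=5120/2501 B=512/205 C=1024/423 E=1024/335 G=2] → run G
t=12: vr[A=5120/2501 B=512/205 C=1024/423 E=1024/335 G=3] → run A
t=13: vr[A=6144/2501 B=512/205 C=1024/423 E=1024/335 G=3] → run C
t=14: vr[A=6144/2501 B=512/205 C=2048/423 E=1024/335 G=3] → run A
t=15: vr[A=7168/2501 B=512/205 C=2048/423 E=1024/335 G=3] → run B
t=16: vr[A=7168/2501 B=768/205 C=2048/423 E=1024/335 G=3] → run A
t=17: vr[B=768/205 C=2048/423 E=1024/335 G=3] → run G
t=18: vr[B=768/205 C=2048/423 E=1024/335 G=4] → run E
t=19: vr[B=768/205 C=2048/423 G=4] → run B
t=20: vr[B=1024/205 C=2048/423 G=4] → run G
t=21: vr[B=1024/205 C=2048/423] → run C
t=22: vr[B=1024/205 C=1024/141] → run B
t=23: vr[B=256/41 C=1024/141] → run B
t=24: vr[B=1536/205 C=1024/141] → run C
t=25: vr[B=1536/205 C=4096/423] → run B
t=26: vr[B=1792/205 C=4096/423] → run B
t=27: vr[C=4096/423] → run C
t=28: vr[C=5120/423] → run C
t=29: vr[C=2048/141] → run C
t=30: vr[C=7168/423] → run C
t=31: (idle)
t=32: (idle)
t=33: (idle)

vruntime(B, start of tick 21) = 1024/205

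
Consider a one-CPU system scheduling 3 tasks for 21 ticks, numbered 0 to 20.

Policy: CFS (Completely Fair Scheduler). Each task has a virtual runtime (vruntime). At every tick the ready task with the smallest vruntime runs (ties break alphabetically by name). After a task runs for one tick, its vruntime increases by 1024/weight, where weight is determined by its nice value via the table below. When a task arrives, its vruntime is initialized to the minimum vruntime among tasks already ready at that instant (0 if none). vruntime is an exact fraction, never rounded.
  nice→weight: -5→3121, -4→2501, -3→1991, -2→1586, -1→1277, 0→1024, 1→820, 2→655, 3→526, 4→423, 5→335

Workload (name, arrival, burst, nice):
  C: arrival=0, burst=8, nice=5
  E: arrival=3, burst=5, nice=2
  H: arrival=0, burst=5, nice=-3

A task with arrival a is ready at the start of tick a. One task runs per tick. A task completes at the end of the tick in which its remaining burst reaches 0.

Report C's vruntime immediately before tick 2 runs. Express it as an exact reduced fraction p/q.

t=0: vr[C=0 H=0] → run C
t=1: vr[C=1024/335 H=0] → run H
t=2: vr[C=1024/335 H=1024/1991] → run H
t=3: vr[C=1024/335 E=2048/1991 H=2048/1991] → run E
t=4: vr[C=1024/335 E=3380224/1304105 H=2048/1991] → run H
t=5: vr[C=1024/335 E=3380224/1304105 H=3072/1991] → run H
t=6: vr[C=1024/335 E=3380224/1304105 H=4096/1991] → run H
t=7: vr[C=1024/335 E=3380224/1304105] → run E
t=8: vr[C=1024/335 E=5419008/1304105] → run C
t=9: vr[C=2048/335 E=5419008/1304105] → run E
t=10: vr[C=2048/335 E=7457792/1304105] → run E
t=11: vr[C=2048/335 E=9496576/1304105] → run C
t=12: vr[C=3072/335 E=9496576/1304105] → run E
t=13: vr[C=3072/335] → run C
t=14: vr[C=4096/335] → run C
t=15: vr[C=1024/67] → run C
t=16: vr[C=6144/335] → run C
t=17: vr[C=7168/335] → run C
t=18: (idle)
t=19: (idle)
t=20: (idle)

vruntime(C, start of tick 2) = 1024/335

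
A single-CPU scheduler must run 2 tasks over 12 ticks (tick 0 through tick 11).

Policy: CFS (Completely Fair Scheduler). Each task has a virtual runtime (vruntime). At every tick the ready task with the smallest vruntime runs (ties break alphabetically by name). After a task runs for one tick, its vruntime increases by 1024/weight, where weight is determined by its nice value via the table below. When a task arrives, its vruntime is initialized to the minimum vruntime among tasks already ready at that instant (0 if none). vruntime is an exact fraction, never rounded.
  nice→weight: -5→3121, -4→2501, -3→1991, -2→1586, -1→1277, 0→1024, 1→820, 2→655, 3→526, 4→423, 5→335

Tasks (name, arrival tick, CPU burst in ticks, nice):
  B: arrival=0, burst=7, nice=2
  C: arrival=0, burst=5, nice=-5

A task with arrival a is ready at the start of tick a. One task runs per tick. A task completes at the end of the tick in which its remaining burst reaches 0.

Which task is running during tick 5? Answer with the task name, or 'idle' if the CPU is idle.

running at tick 5 = C

t=0: vr[B=0 C=0] → run B
t=1: vr[B=1024/655 C=0] → run C
t=2: vr[B=1024/655 C=1024/3121] → run C
t=3: vr[B=1024/655 C=2048/3121] → run C
t=4: vr[B=1024/655 C=3072/3121] → run C
t=5: vr[B=1024/655 C=4096/3121] → run C
t=6: vr[B=1024/655] → run B
t=7: vr[B=2048/655] → run B
t=8: vr[B=3072/655] → run B
t=9: vr[B=4096/655] → run B
t=10: vr[B=1024/131] → run B
t=11: vr[B=6144/655] → run B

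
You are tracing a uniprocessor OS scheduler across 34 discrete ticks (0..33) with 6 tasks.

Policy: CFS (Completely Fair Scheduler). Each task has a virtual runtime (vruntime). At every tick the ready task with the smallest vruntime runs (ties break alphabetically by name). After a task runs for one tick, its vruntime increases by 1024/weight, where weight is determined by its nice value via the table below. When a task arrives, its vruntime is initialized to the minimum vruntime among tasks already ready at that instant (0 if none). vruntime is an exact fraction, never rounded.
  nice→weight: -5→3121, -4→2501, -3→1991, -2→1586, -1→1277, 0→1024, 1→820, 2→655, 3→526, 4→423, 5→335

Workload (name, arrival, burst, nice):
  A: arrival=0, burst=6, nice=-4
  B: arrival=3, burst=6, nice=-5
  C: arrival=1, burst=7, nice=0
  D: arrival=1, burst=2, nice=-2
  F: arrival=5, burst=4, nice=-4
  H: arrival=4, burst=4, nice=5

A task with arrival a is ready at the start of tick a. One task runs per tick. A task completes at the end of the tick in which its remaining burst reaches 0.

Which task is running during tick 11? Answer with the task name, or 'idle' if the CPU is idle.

t=0: vr[A=0] → run A
t=1: vr[A=1024/2501 C=1024/2501 D=1024/2501] → run A
t=2: vr[A=2048/2501 C=1024/2501 D=1024/2501] → run C
t=3: vr[A=2048/2501 B=1024/2501 C=3525/2501 D=1024/2501] → run B
t=4: vr[A=2048/2501 B=5756928/7805621 C=3525/2501 D=1024/2501 H=1024/2501] → run D
t=5: vr[A=2048/2501 B=5756928/7805621 C=3525/2501 D=34304/32513 F=1024/2501 H=1024/2501] → run F
t=6: vr[A=2048/2501 B=5756928/7805621 C=3525/2501 D=34304/32513 F=2048/2501 H=1024/2501] → run H
t=7: vr[A=2048/2501 B=5756928/7805621 C=3525/2501 D=34304/32513 F=2048/2501 H=2904064/837835] → run B
t=8: vr[A=2048/2501 B=8317952/7805621 C=3525/2501 D=34304/32513 F=2048/2501 H=2904064/837835] → run A
t=9: vr[A=3072/2501 B=8317952/7805621 C=3525/2501 D=34304/32513 F=2048/2501 H=2904064/837835] → run F
t=10: vr[A=3072/2501 B=8317952/7805621 C=3525/2501 D=34304/32513 F=3072/2501 H=2904064/837835] → run D
t=11: vr[A=3072/2501 B=8317952/7805621 C=3525/2501 F=3072/2501 H=2904064/837835] → run B
t=12: vr[A=3072/2501 B=10878976/7805621 C=3525/2501 F=3072/2501 H=2904064/837835] → run A
t=13: vr[A=4096/2501 B=10878976/7805621 C=3525/2501 F=3072/2501 H=2904064/837835] → run F
t=14: vr[A=4096/2501 B=10878976/7805621 C=3525/2501 F=4096/2501 H=2904064/837835] → run B
t=15: vr[A=4096/2501 B=13440000/7805621 C=3525/2501 F=4096/2501 H=2904064/837835] → run C
t=16: vr[A=4096/2501 B=13440000/7805621 C=6026/2501 F=4096/2501 H=2904064/837835] → run A
t=17: vr[A=5120/2501 B=13440000/7805621 C=6026/2501 F=4096/2501 H=2904064/837835] → run F
t=18: vr[A=5120/2501 B=13440000/7805621 C=6026/2501 H=2904064/837835] → run B
t=19: vr[A=5120/2501 B=16001024/7805621 C=6026/2501 H=2904064/837835] → run A
t=20: vr[B=16001024/7805621 C=6026/2501 H=2904064/837835] → run B
t=21: vr[C=6026/2501 H=2904064/837835] → run C
t=22: vr[C=8527/2501 H=2904064/837835] → run C
t=23: vr[C=11028/2501 H=2904064/837835] → run H
t=24: vr[C=11028/2501 H=5465088/837835] → run C
t=25: vr[C=13529/2501 H=5465088/837835] → run C
t=26: vr[C=16030/2501 H=5465088/837835] → run C
t=27: vr[H=5465088/837835] → run H
t=28: vr[H=8026112/837835] → run H
t=29: (idle)
t=30: (idle)
t=31: (idle)
t=32: (idle)
t=33: (idle)

running at tick 11 = B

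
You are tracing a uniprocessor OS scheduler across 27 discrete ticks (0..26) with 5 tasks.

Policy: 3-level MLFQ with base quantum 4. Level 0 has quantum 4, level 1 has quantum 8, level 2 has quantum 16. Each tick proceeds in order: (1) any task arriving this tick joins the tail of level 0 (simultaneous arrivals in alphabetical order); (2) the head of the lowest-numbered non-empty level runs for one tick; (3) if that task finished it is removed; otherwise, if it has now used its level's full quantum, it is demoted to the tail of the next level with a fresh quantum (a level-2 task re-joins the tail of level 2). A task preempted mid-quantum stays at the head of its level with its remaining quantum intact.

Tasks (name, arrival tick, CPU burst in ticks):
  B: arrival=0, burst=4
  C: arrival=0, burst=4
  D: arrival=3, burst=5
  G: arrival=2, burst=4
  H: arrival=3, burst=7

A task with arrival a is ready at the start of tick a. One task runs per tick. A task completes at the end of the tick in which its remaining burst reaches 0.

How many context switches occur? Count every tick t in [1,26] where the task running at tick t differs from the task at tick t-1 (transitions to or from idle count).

context switches = 7

t=0: L0/L1/L2 = BC/-/- → run B
t=1: L0/L1/L2 = BC/-/- → run B
t=2: L0/L1/L2 = BCG/-/- → run B
t=3: L0/L1/L2 = BCGDH/-/- → run B
t=4: L0/L1/L2 = CGDH/-/- → run C
t=5: L0/L1/L2 = CGDH/-/- → run C
t=6: L0/L1/L2 = CGDH/-/- → run C
t=7: L0/L1/L2 = CGDH/-/- → run C
t=8: L0/L1/L2 = GDH/-/- → run G
t=9: L0/L1/L2 = GDH/-/- → run G
t=10: L0/L1/L2 = GDH/-/- → run G
t=11: L0/L1/L2 = GDH/-/- → run G
t=12: L0/L1/L2 = DH/-/- → run D
t=13: L0/L1/L2 = DH/-/- → run D
t=14: L0/L1/L2 = DH/-/- → run D
t=15: L0/L1/L2 = DH/-/- → run D
t=16: L0/L1/L2 = H/D/- → run H
t=17: L0/L1/L2 = H/D/- → run H
t=18: L0/L1/L2 = H/D/- → run H
t=19: L0/L1/L2 = H/D/- → run H
t=20: L0/L1/L2 = -/DH/- → run D
t=21: L0/L1/L2 = -/H/- → run H
t=22: L0/L1/L2 = -/H/- → run H
t=23: L0/L1/L2 = -/H/- → run H
t=24: (idle)
t=25: (idle)
t=26: (idle)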